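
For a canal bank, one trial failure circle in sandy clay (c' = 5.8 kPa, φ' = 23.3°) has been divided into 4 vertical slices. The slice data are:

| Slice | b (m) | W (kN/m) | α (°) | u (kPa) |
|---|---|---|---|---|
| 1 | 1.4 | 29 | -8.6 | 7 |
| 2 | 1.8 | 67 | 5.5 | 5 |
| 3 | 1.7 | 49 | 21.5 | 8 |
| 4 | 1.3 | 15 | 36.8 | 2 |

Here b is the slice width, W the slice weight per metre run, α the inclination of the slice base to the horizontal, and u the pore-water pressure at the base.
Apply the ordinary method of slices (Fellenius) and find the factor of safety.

FS = 3.06

Ordinary method of slices: FS = Σ[c'·Δl_i + (W_i cosα_i − u_i·Δl_i)·tanφ'] / Σ W_i sinα_i, with Δl_i = b_i / cosα_i.
Slice 1: Δl = 1.4/cos(-8.6°) = 1.416 m; N'_1 = 29·cos(-8.6°) − 7·1.416 = 18.8; c'Δl = 8.21; W sinα = -4.3
Slice 2: Δl = 1.8/cos5.5° = 1.808 m; N'_2 = 67·cos5.5° − 5·1.808 = 57.6; c'Δl = 10.49; W sinα = 6.4
Slice 3: Δl = 1.7/cos21.5° = 1.827 m; N'_3 = 49·cos21.5° − 8·1.827 = 31.0; c'Δl = 10.60; W sinα = 18.0
Slice 4: Δl = 1.3/cos36.8° = 1.624 m; N'_4 = 15·cos36.8° − 2·1.624 = 8.8; c'Δl = 9.42; W sinα = 9.0
Σc'Δl = 38.7 kN/m; ΣN' = 116.1 kN/m; ΣW sinα = 29.0 kN/m
Resisting = 38.7 + 116.1·tan23.3° = 38.7 + 50.0 = 88.7 kN/m
FS = 88.7 / 29.0 = 3.057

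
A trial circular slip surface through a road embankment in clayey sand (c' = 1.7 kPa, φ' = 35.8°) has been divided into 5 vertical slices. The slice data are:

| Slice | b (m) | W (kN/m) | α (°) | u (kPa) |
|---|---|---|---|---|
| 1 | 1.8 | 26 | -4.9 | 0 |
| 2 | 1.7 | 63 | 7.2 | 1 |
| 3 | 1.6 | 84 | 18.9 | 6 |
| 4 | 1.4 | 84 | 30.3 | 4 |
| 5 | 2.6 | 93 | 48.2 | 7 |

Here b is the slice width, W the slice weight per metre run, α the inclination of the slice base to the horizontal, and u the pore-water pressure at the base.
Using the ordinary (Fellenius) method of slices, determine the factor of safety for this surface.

FS = 1.41

Ordinary method of slices: FS = Σ[c'·Δl_i + (W_i cosα_i − u_i·Δl_i)·tanφ'] / Σ W_i sinα_i, with Δl_i = b_i / cosα_i.
Slice 1: Δl = 1.8/cos(-4.9°) = 1.807 m; N'_1 = 26·cos(-4.9°) − 0·1.807 = 25.9; c'Δl = 3.07; W sinα = -2.2
Slice 2: Δl = 1.7/cos7.2° = 1.714 m; N'_2 = 63·cos7.2° − 1·1.714 = 60.8; c'Δl = 2.91; W sinα = 7.9
Slice 3: Δl = 1.6/cos18.9° = 1.691 m; N'_3 = 84·cos18.9° − 6·1.691 = 69.3; c'Δl = 2.88; W sinα = 27.2
Slice 4: Δl = 1.4/cos30.3° = 1.622 m; N'_4 = 84·cos30.3° − 4·1.622 = 66.0; c'Δl = 2.76; W sinα = 42.4
Slice 5: Δl = 2.6/cos48.2° = 3.901 m; N'_5 = 93·cos48.2° − 7·3.901 = 34.7; c'Δl = 6.63; W sinα = 69.3
Σc'Δl = 18.2 kN/m; ΣN' = 256.7 kN/m; ΣW sinα = 144.6 kN/m
Resisting = 18.2 + 256.7·tan35.8° = 18.2 + 185.2 = 203.4 kN/m
FS = 203.4 / 144.6 = 1.407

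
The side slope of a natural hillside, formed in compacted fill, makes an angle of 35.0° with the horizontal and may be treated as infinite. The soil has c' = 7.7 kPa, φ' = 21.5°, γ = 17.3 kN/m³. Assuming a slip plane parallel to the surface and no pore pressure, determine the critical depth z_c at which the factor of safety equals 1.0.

Setting FS = 1.00 in FS = [c' + γz cos²β tanφ'] / [γz sinβ cosβ] and solving for z:
z = c' / [γ cosβ (FS·sinβ − cosβ·tanφ')]
  = 7.7 / [17.3·cos35.0°·(1.00·sin35.0° − cos35.0°·tan21.5°)]
  = 7.7 / [17.3·0.8192·(1.00·0.5736 − 0.8192·0.3939)]
  = 7.7 / 3.5556 = 2.166 m

z_c = 2.17 m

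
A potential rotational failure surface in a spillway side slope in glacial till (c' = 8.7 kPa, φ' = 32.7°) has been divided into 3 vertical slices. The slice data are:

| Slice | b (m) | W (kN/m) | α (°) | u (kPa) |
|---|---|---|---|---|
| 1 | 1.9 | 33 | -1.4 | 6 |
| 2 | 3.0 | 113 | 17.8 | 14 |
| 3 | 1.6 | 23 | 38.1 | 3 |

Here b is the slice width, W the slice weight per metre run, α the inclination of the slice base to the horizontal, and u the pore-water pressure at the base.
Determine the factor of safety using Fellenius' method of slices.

FS = 2.59

Ordinary method of slices: FS = Σ[c'·Δl_i + (W_i cosα_i − u_i·Δl_i)·tanφ'] / Σ W_i sinα_i, with Δl_i = b_i / cosα_i.
Slice 1: Δl = 1.9/cos(-1.4°) = 1.901 m; N'_1 = 33·cos(-1.4°) − 6·1.901 = 21.6; c'Δl = 16.53; W sinα = -0.8
Slice 2: Δl = 3.0/cos17.8° = 3.151 m; N'_2 = 113·cos17.8° − 14·3.151 = 63.5; c'Δl = 27.41; W sinα = 34.5
Slice 3: Δl = 1.6/cos38.1° = 2.033 m; N'_3 = 23·cos38.1° − 3·2.033 = 12.0; c'Δl = 17.69; W sinα = 14.2
Σc'Δl = 61.6 kN/m; ΣN' = 97.1 kN/m; ΣW sinα = 47.9 kN/m
Resisting = 61.6 + 97.1·tan32.7° = 61.6 + 62.3 = 124.0 kN/m
FS = 124.0 / 47.9 = 2.586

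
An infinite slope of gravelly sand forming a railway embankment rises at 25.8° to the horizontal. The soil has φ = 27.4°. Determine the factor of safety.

For a dry cohesionless infinite slope the factor of safety is FS = tanφ / tanβ.
FS = tan27.4° / tan25.8° = 0.5184 / 0.4834 = 1.072

FS = 1.07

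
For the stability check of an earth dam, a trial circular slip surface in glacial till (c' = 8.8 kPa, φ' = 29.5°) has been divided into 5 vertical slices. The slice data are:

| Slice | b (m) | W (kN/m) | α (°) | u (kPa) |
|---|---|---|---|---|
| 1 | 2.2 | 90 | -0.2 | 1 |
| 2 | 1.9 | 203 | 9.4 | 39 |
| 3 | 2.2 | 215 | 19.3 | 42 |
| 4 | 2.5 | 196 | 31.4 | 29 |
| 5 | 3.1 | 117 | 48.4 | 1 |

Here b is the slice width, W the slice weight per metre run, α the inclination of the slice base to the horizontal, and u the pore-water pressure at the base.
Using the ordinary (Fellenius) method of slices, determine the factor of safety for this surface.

FS = 1.33

Ordinary method of slices: FS = Σ[c'·Δl_i + (W_i cosα_i − u_i·Δl_i)·tanφ'] / Σ W_i sinα_i, with Δl_i = b_i / cosα_i.
Slice 1: Δl = 2.2/cos(-0.2°) = 2.200 m; N'_1 = 90·cos(-0.2°) − 1·2.200 = 87.8; c'Δl = 19.36; W sinα = -0.3
Slice 2: Δl = 1.9/cos9.4° = 1.926 m; N'_2 = 203·cos9.4° − 39·1.926 = 125.2; c'Δl = 16.95; W sinα = 33.2
Slice 3: Δl = 2.2/cos19.3° = 2.331 m; N'_3 = 215·cos19.3° − 42·2.331 = 105.0; c'Δl = 20.51; W sinα = 71.1
Slice 4: Δl = 2.5/cos31.4° = 2.929 m; N'_4 = 196·cos31.4° − 29·2.929 = 82.4; c'Δl = 25.77; W sinα = 102.1
Slice 5: Δl = 3.1/cos48.4° = 4.669 m; N'_5 = 117·cos48.4° − 1·4.669 = 73.0; c'Δl = 41.09; W sinα = 87.5
Σc'Δl = 123.7 kN/m; ΣN' = 473.3 kN/m; ΣW sinα = 293.5 kN/m
Resisting = 123.7 + 473.3·tan29.5° = 123.7 + 267.8 = 391.5 kN/m
FS = 391.5 / 293.5 = 1.334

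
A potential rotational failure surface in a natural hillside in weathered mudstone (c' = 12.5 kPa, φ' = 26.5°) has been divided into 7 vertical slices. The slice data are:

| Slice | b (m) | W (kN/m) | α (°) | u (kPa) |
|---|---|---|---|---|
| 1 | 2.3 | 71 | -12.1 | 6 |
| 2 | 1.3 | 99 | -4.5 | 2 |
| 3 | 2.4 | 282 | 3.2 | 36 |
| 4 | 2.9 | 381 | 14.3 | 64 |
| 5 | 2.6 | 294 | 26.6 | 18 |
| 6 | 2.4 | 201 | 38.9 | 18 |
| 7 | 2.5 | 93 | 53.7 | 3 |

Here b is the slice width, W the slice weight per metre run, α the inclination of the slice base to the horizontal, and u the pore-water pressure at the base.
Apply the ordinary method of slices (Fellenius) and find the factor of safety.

Ordinary method of slices: FS = Σ[c'·Δl_i + (W_i cosα_i − u_i·Δl_i)·tanφ'] / Σ W_i sinα_i, with Δl_i = b_i / cosα_i.
Slice 1: Δl = 2.3/cos(-12.1°) = 2.352 m; N'_1 = 71·cos(-12.1°) − 6·2.352 = 55.3; c'Δl = 29.40; W sinα = -14.9
Slice 2: Δl = 1.3/cos(-4.5°) = 1.304 m; N'_2 = 99·cos(-4.5°) − 2·1.304 = 96.1; c'Δl = 16.30; W sinα = -7.8
Slice 3: Δl = 2.4/cos3.2° = 2.404 m; N'_3 = 282·cos3.2° − 36·2.404 = 195.0; c'Δl = 30.05; W sinα = 15.7
Slice 4: Δl = 2.9/cos14.3° = 2.993 m; N'_4 = 381·cos14.3° − 64·2.993 = 177.7; c'Δl = 37.41; W sinα = 94.1
Slice 5: Δl = 2.6/cos26.6° = 2.908 m; N'_5 = 294·cos26.6° − 18·2.908 = 210.5; c'Δl = 36.35; W sinα = 131.6
Slice 6: Δl = 2.4/cos38.9° = 3.084 m; N'_6 = 201·cos38.9° − 18·3.084 = 100.9; c'Δl = 38.55; W sinα = 126.2
Slice 7: Δl = 2.5/cos53.7° = 4.223 m; N'_7 = 93·cos53.7° − 3·4.223 = 42.4; c'Δl = 52.79; W sinα = 75.0
Σc'Δl = 240.8 kN/m; ΣN' = 877.9 kN/m; ΣW sinα = 420.0 kN/m
Resisting = 240.8 + 877.9·tan26.5° = 240.8 + 437.7 = 678.6 kN/m
FS = 678.6 / 420.0 = 1.616

FS = 1.62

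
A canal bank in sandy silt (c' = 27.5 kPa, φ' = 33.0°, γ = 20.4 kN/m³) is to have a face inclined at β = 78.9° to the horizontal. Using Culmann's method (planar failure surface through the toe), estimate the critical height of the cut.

H_c = 14.59 m

Culmann's analysis gives the critical failure plane at α_cr = (β + φ')/2 = (78.9 + 33.0)/2 = 56.0°, and the critical height
H_c = (4c'/γ) · sinβ cosφ' / [1 − cos(β − φ')]
    = (4·27.5/20.4) · sin78.9°·cos33.0° / [1 − cos(45.9°)]
    = 5.392 · 0.9813·0.8387 / [1 − 0.6959]
    = 5.392 · 0.8230 / 0.3041
    = 14.59 m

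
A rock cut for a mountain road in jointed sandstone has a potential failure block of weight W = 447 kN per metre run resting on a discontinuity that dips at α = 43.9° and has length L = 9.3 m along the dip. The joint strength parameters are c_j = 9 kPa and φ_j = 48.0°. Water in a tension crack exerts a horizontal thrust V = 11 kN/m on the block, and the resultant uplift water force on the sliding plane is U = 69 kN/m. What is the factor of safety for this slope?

FS = 1.12

Resolving the block weight along and normal to the plane and applying the Mohr–Coulomb strength on the joint:
N' = W cosα − U − V sinα = 447·cos43.9° − 69 − 11·sin43.9° = 245.5 kN/m
Driving force T = W sinα + V cosα = 447·sin43.9° + 11·cos43.9° = 317.9 kN/m
Resisting force R = c_j·L + N'·tanφ_j = 9·9.3 + 245.5·tan48.0° = 83.7 + 272.6 = 356.3 kN/m
FS = R / T = 356.3 / 317.9 = 1.121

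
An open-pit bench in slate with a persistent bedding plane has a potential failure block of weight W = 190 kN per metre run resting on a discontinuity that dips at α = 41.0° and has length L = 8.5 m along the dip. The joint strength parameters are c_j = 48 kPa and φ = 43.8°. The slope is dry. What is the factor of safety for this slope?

Resolving the block weight along and normal to the plane and applying the Mohr–Coulomb strength on the joint:
N' = W cosα = 190·cos41.0° = 143.4 kN/m
Driving force T = W sinα = 190·sin41.0° = 124.7 kN/m
Resisting force R = c_j·L + N'·tanφ = 48·8.5 + 143.4·tan43.8° = 408.0 + 137.5 = 545.5 kN/m
FS = R / T = 545.5 / 124.7 = 4.376

FS = 4.38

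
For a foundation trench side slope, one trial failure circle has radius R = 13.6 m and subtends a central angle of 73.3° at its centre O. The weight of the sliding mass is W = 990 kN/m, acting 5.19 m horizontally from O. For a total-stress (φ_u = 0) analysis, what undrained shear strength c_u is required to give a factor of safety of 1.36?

FS = c_u·L_a·R / (W·d), so c_u = FS·W·d / (L_a·R).
Arc length L_a = R·θ = 13.6·(73.3°·π/180) = 13.6·1.2793 = 17.40 m
c_u = 1.36·990·5.19 / (17.40·13.6) = 6987.8 / 236.62 = 29.53 kPa

c_u = 29.5 kPa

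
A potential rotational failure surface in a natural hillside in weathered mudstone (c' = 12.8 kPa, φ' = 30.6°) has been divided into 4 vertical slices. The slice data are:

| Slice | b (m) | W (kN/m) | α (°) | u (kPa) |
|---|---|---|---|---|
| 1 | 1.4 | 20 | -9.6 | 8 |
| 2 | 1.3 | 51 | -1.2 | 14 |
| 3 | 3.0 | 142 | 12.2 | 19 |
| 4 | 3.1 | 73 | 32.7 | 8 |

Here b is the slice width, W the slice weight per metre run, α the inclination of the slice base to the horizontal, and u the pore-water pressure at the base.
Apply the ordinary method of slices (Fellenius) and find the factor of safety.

Ordinary method of slices: FS = Σ[c'·Δl_i + (W_i cosα_i − u_i·Δl_i)·tanφ'] / Σ W_i sinα_i, with Δl_i = b_i / cosα_i.
Slice 1: Δl = 1.4/cos(-9.6°) = 1.420 m; N'_1 = 20·cos(-9.6°) − 8·1.420 = 8.4; c'Δl = 18.17; W sinα = -3.3
Slice 2: Δl = 1.3/cos(-1.2°) = 1.300 m; N'_2 = 51·cos(-1.2°) − 14·1.300 = 32.8; c'Δl = 16.64; W sinα = -1.1
Slice 3: Δl = 3.0/cos12.2° = 3.069 m; N'_3 = 142·cos12.2° − 19·3.069 = 80.5; c'Δl = 39.29; W sinα = 30.0
Slice 4: Δl = 3.1/cos32.7° = 3.684 m; N'_4 = 73·cos32.7° − 8·3.684 = 32.0; c'Δl = 47.15; W sinα = 39.4
Σc'Δl = 121.3 kN/m; ΣN' = 153.6 kN/m; ΣW sinα = 65.0 kN/m
Resisting = 121.3 + 153.6·tan30.6° = 121.3 + 90.8 = 212.1 kN/m
FS = 212.1 / 65.0 = 3.261

FS = 3.26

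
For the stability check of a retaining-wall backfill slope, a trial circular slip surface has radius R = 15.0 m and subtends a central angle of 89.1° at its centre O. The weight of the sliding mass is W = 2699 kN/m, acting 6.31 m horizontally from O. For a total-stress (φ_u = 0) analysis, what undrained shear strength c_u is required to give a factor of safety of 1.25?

c_u = 60.8 kPa

FS = c_u·L_a·R / (W·d), so c_u = FS·W·d / (L_a·R).
Arc length L_a = R·θ = 15.0·(89.1°·π/180) = 15.0·1.5551 = 23.33 m
c_u = 1.25·2699·6.31 / (23.33·15.0) = 21288.4 / 349.89 = 60.84 kPa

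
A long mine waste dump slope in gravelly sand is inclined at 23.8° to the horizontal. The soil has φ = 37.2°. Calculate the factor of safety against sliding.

For a dry cohesionless infinite slope the factor of safety is FS = tanφ / tanβ.
FS = tan37.2° / tan23.8° = 0.7590 / 0.4411 = 1.721

FS = 1.72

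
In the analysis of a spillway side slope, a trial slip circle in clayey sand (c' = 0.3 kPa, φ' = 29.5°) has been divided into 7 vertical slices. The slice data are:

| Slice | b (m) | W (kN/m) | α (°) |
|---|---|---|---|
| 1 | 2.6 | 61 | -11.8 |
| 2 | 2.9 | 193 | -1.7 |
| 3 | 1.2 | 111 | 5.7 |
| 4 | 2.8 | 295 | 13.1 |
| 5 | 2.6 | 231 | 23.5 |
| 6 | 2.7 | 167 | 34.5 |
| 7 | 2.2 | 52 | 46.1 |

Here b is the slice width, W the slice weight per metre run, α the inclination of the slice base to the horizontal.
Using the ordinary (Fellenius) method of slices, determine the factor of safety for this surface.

Ordinary method of slices: FS = Σ[c'·Δl_i + (W_i cosα_i)·tanφ'] / Σ W_i sinα_i, with Δl_i = b_i / cosα_i.
Slice 1: Δl = 2.6/cos(-11.8°) = 2.656 m; N'_1 = 61·cos(-11.8°) = 59.7; c'Δl = 0.80; W sinα = -12.5
Slice 2: Δl = 2.9/cos(-1.7°) = 2.901 m; N'_2 = 193·cos(-1.7°) = 192.9; c'Δl = 0.87; W sinα = -5.7
Slice 3: Δl = 1.2/cos5.7° = 1.206 m; N'_3 = 111·cos5.7° = 110.5; c'Δl = 0.36; W sinα = 11.0
Slice 4: Δl = 2.8/cos13.1° = 2.875 m; N'_4 = 295·cos13.1° = 287.3; c'Δl = 0.86; W sinα = 66.9
Slice 5: Δl = 2.6/cos23.5° = 2.835 m; N'_5 = 231·cos23.5° = 211.8; c'Δl = 0.85; W sinα = 92.1
Slice 6: Δl = 2.7/cos34.5° = 3.276 m; N'_6 = 167·cos34.5° = 137.6; c'Δl = 0.98; W sinα = 94.6
Slice 7: Δl = 2.2/cos46.1° = 3.173 m; N'_7 = 52·cos46.1° = 36.1; c'Δl = 0.95; W sinα = 37.5
Σc'Δl = 5.7 kN/m; ΣN' = 1035.9 kN/m; ΣW sinα = 283.9 kN/m
Resisting = 5.7 + 1035.9·tan29.5° = 5.7 + 586.1 = 591.8 kN/m
FS = 591.8 / 283.9 = 2.085

FS = 2.08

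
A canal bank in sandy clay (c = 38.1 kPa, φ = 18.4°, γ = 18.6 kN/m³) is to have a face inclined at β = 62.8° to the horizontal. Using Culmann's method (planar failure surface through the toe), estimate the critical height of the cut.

Culmann's analysis gives the critical failure plane at α_cr = (β + φ)/2 = (62.8 + 18.4)/2 = 40.6°, and the critical height
H_c = (4c/γ) · sinβ cosφ / [1 − cos(β − φ)]
    = (4·38.1/18.6) · sin62.8°·cos18.4° / [1 − cos(44.4°)]
    = 8.194 · 0.8894·0.9489 / [1 − 0.7145]
    = 8.194 · 0.8439 / 0.2855
    = 24.22 m

H_c = 24.22 m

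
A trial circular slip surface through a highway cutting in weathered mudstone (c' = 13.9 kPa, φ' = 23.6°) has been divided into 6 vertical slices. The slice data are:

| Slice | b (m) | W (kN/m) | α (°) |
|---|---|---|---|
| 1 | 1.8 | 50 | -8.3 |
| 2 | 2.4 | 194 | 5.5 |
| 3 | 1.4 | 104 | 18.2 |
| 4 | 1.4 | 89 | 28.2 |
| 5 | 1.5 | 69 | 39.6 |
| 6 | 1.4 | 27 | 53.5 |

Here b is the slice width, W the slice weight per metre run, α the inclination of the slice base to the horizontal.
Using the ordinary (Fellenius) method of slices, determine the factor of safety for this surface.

FS = 2.47

Ordinary method of slices: FS = Σ[c'·Δl_i + (W_i cosα_i)·tanφ'] / Σ W_i sinα_i, with Δl_i = b_i / cosα_i.
Slice 1: Δl = 1.8/cos(-8.3°) = 1.819 m; N'_1 = 50·cos(-8.3°) = 49.5; c'Δl = 25.28; W sinα = -7.2
Slice 2: Δl = 2.4/cos5.5° = 2.411 m; N'_2 = 194·cos5.5° = 193.1; c'Δl = 33.51; W sinα = 18.6
Slice 3: Δl = 1.4/cos18.2° = 1.474 m; N'_3 = 104·cos18.2° = 98.8; c'Δl = 20.48; W sinα = 32.5
Slice 4: Δl = 1.4/cos28.2° = 1.589 m; N'_4 = 89·cos28.2° = 78.4; c'Δl = 22.08; W sinα = 42.1
Slice 5: Δl = 1.5/cos39.6° = 1.947 m; N'_5 = 69·cos39.6° = 53.2; c'Δl = 27.06; W sinα = 44.0
Slice 6: Δl = 1.4/cos53.5° = 2.354 m; N'_6 = 27·cos53.5° = 16.1; c'Δl = 32.72; W sinα = 21.7
Σc'Δl = 161.1 kN/m; ΣN' = 489.0 kN/m; ΣW sinα = 151.6 kN/m
Resisting = 161.1 + 489.0·tan23.6° = 161.1 + 213.7 = 374.8 kN/m
FS = 374.8 / 151.6 = 2.472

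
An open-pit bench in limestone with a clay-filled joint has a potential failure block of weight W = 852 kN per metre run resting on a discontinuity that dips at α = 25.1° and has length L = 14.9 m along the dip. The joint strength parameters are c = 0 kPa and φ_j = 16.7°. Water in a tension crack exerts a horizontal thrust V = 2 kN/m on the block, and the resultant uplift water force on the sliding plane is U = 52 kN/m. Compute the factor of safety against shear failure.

FS = 0.59

Resolving the block weight along and normal to the plane and applying the Mohr–Coulomb strength on the joint:
N' = W cosα − U − V sinα = 852·cos25.1° − 52 − 2·sin25.1° = 718.7 kN/m
Driving force T = W sinα + V cosα = 852·sin25.1° + 2·cos25.1° = 363.2 kN/m
Resisting force R = c·L + N'·tanφ_j = 0·14.9 + 718.7·tan16.7° = 0.0 + 215.6 = 215.6 kN/m
FS = R / T = 215.6 / 363.2 = 0.594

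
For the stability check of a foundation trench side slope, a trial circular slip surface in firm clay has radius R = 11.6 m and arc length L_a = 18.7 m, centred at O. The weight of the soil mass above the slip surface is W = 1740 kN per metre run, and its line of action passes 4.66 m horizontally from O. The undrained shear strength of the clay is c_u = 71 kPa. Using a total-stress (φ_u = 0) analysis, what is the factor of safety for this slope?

Taking moments about the centre O, the resisting moment is provided by the undrained shear strength acting along the arc:
M_R = c_u·L_a·R = 71·18.70·11.6 = 15401.3 kN·m/m
M_D = W·d = 1740·4.66 = 8108.4 kN·m/m
FS = M_R / M_D = 15401.3 / 8108.4 = 1.899

FS = 1.90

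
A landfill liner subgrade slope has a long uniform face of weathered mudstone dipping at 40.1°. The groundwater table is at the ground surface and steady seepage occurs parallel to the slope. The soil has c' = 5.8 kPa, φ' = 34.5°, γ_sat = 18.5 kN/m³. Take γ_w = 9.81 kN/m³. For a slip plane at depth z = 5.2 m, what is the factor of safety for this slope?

FS = 0.51

With seepage parallel to the slope and the water table at the surface, the effective normal stress on the slip plane uses the buoyant unit weight γ' = γ_sat − γ_w while the driving shear stress uses γ_sat:
FS = [c' + γ' z cos²β tanφ'] / [γ_sat z sinβ cosβ]
γ' = 18.5 − 9.81 = 8.69 kN/m³
Numerator = 5.8 + 8.69·5.2·cos²40.1°·tan34.5° = 5.8 + 8.69·5.2·0.5851·0.6873 = 23.972 kPa
Denominator = 18.5·5.2·sin40.1°·cos40.1° = 18.5·5.2·0.6441·0.7649 = 47.398 kPa
FS = 23.972 / 47.398 = 0.506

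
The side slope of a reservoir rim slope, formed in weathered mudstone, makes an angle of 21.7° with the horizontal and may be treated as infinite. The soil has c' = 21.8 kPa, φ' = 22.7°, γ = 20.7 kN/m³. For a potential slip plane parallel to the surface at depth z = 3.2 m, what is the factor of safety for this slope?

FS = 2.01

For an infinite slope with a slip plane parallel to the surface (no pore pressure): FS = [c' + γz cos²β tanφ'] / [γz sinβ cosβ].
γz = 20.7·3.2 = 66.24 kN/m²
Numerator = 21.8 + 66.24·cos²21.7°·tan22.7° = 21.8 + 66.24·0.8633·0.4183 = 45.721 kPa
Denominator = 66.24·sin21.7°·cos21.7° = 66.24·0.3697·0.9291 = 22.756 kPa
FS = 45.721 / 22.756 = 2.009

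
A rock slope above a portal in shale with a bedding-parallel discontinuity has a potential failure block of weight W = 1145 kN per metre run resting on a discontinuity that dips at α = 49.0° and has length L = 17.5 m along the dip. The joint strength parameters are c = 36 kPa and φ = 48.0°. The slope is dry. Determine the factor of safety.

Resolving the block weight along and normal to the plane and applying the Mohr–Coulomb strength on the joint:
N' = W cosα = 1145·cos49.0° = 751.2 kN/m
Driving force T = W sinα = 1145·sin49.0° = 864.1 kN/m
Resisting force R = c·L + N'·tanφ = 36·17.5 + 751.2·tan48.0° = 630.0 + 834.3 = 1464.3 kN/m
FS = R / T = 1464.3 / 864.1 = 1.694

FS = 1.69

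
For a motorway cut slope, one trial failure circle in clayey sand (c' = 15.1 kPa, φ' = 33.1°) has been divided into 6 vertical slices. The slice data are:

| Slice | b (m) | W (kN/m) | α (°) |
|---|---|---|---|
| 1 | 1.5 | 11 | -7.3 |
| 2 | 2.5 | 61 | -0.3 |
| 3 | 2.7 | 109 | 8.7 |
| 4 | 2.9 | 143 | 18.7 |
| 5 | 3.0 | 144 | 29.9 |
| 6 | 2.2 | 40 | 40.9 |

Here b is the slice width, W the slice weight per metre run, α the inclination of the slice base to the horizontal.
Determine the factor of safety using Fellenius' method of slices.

Ordinary method of slices: FS = Σ[c'·Δl_i + (W_i cosα_i)·tanφ'] / Σ W_i sinα_i, with Δl_i = b_i / cosα_i.
Slice 1: Δl = 1.5/cos(-7.3°) = 1.512 m; N'_1 = 11·cos(-7.3°) = 10.9; c'Δl = 22.84; W sinα = -1.4
Slice 2: Δl = 2.5/cos(-0.3°) = 2.500 m; N'_2 = 61·cos(-0.3°) = 61.0; c'Δl = 37.75; W sinα = -0.3
Slice 3: Δl = 2.7/cos8.7° = 2.731 m; N'_3 = 109·cos8.7° = 107.7; c'Δl = 41.24; W sinα = 16.5
Slice 4: Δl = 2.9/cos18.7° = 3.062 m; N'_4 = 143·cos18.7° = 135.5; c'Δl = 46.23; W sinα = 45.8
Slice 5: Δl = 3.0/cos29.9° = 3.461 m; N'_5 = 144·cos29.9° = 124.8; c'Δl = 52.26; W sinα = 71.8
Slice 6: Δl = 2.2/cos40.9° = 2.911 m; N'_6 = 40·cos40.9° = 30.2; c'Δl = 43.95; W sinα = 26.2
Σc'Δl = 244.3 kN/m; ΣN' = 470.2 kN/m; ΣW sinα = 158.6 kN/m
Resisting = 244.3 + 470.2·tan33.1° = 244.3 + 306.5 = 550.8 kN/m
FS = 550.8 / 158.6 = 3.473

FS = 3.47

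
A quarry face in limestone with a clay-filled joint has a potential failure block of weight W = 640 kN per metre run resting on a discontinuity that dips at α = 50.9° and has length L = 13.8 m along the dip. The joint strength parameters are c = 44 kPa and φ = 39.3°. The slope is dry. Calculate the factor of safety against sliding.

Resolving the block weight along and normal to the plane and applying the Mohr–Coulomb strength on the joint:
N' = W cosα = 640·cos50.9° = 403.6 kN/m
Driving force T = W sinα = 640·sin50.9° = 496.7 kN/m
Resisting force R = c·L + N'·tanφ = 44·13.8 + 403.6·tan39.3° = 607.2 + 330.4 = 937.6 kN/m
FS = R / T = 937.6 / 496.7 = 1.888

FS = 1.89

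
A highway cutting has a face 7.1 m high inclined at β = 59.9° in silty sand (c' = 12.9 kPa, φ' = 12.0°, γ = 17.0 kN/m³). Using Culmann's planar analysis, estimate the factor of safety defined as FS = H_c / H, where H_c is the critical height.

FS = 1.10

H_c = (4c'/γ) · sinβ cosφ' / [1 − cos(β − φ')]
    = (4·12.9/17.0) · sin59.9°·cos12.0° / [1 − cos47.9°]
    = 3.035 · 0.8462 / 0.3296 = 7.79 m
FS = H_c / H = 7.79 / 7.1 = 1.098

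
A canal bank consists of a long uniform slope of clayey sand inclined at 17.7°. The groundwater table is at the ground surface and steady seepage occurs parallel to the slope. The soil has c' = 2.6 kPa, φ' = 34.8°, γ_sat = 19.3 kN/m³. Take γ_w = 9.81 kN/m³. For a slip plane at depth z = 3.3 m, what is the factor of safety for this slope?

FS = 1.21

With seepage parallel to the slope and the water table at the surface, the effective normal stress on the slip plane uses the buoyant unit weight γ' = γ_sat − γ_w while the driving shear stress uses γ_sat:
FS = [c' + γ' z cos²β tanφ'] / [γ_sat z sinβ cosβ]
γ' = 19.3 − 9.81 = 9.49 kN/m³
Numerator = 2.6 + 9.49·3.3·cos²17.7°·tan34.8° = 2.6 + 9.49·3.3·0.9076·0.6950 = 22.354 kPa
Denominator = 19.3·3.3·sin17.7°·cos17.7° = 19.3·3.3·0.3040·0.9527 = 18.447 kPa
FS = 22.354 / 18.447 = 1.212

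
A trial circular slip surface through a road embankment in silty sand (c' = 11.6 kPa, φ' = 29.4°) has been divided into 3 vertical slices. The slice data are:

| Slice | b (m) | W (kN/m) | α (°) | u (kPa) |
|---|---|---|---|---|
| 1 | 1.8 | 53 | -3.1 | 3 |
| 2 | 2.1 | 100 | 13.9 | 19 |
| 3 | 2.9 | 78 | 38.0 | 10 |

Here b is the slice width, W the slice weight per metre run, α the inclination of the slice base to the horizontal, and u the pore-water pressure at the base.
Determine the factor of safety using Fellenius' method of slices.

Ordinary method of slices: FS = Σ[c'·Δl_i + (W_i cosα_i − u_i·Δl_i)·tanφ'] / Σ W_i sinα_i, with Δl_i = b_i / cosα_i.
Slice 1: Δl = 1.8/cos(-3.1°) = 1.803 m; N'_1 = 53·cos(-3.1°) − 3·1.803 = 47.5; c'Δl = 20.91; W sinα = -2.9
Slice 2: Δl = 2.1/cos13.9° = 2.163 m; N'_2 = 100·cos13.9° − 19·2.163 = 56.0; c'Δl = 25.09; W sinα = 24.0
Slice 3: Δl = 2.9/cos38.0° = 3.680 m; N'_3 = 78·cos38.0° − 10·3.680 = 24.7; c'Δl = 42.69; W sinα = 48.0
Σc'Δl = 88.7 kN/m; ΣN' = 128.1 kN/m; ΣW sinα = 69.2 kN/m
Resisting = 88.7 + 128.1·tan29.4° = 88.7 + 72.2 = 160.9 kN/m
FS = 160.9 / 69.2 = 2.326

FS = 2.33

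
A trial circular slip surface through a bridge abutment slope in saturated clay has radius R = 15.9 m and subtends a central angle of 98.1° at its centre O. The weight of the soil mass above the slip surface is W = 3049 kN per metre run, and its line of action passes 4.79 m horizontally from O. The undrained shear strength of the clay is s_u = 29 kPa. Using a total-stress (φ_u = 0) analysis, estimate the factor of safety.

Taking moments about the centre O, the resisting moment is provided by the undrained shear strength acting along the arc:
Arc length L_a = R·θ = 15.9·(98.1°·π/180) = 15.9·1.7122 = 27.22 m
M_R = s_u·L_a·R = 29·27.22·15.9 = 12552.7 kN·m/m
M_D = W·d = 3049·4.79 = 14604.7 kN·m/m
FS = M_R / M_D = 12552.7 / 14604.7 = 0.859

FS = 0.86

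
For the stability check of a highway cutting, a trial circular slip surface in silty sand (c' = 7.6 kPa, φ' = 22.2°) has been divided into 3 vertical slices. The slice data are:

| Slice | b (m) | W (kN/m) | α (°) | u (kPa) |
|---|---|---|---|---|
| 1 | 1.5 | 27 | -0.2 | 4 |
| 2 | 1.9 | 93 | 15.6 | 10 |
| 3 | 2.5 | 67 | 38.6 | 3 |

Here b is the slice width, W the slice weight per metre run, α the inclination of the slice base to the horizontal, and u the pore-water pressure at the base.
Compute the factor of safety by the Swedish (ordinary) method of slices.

FS = 1.58

Ordinary method of slices: FS = Σ[c'·Δl_i + (W_i cosα_i − u_i·Δl_i)·tanφ'] / Σ W_i sinα_i, with Δl_i = b_i / cosα_i.
Slice 1: Δl = 1.5/cos(-0.2°) = 1.500 m; N'_1 = 27·cos(-0.2°) − 4·1.500 = 21.0; c'Δl = 11.40; W sinα = -0.1
Slice 2: Δl = 1.9/cos15.6° = 1.973 m; N'_2 = 93·cos15.6° − 10·1.973 = 69.8; c'Δl = 14.99; W sinα = 25.0
Slice 3: Δl = 2.5/cos38.6° = 3.199 m; N'_3 = 67·cos38.6° − 3·3.199 = 42.8; c'Δl = 24.31; W sinα = 41.8
Σc'Δl = 50.7 kN/m; ΣN' = 133.6 kN/m; ΣW sinα = 66.7 kN/m
Resisting = 50.7 + 133.6·tan22.2° = 50.7 + 54.5 = 105.2 kN/m
FS = 105.2 / 66.7 = 1.577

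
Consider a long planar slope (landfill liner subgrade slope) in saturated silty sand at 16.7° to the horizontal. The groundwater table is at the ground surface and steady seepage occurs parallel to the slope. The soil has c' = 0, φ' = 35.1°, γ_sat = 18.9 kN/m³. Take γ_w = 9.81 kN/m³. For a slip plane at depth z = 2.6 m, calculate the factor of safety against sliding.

With seepage parallel to the slope and the water table at the surface, the effective normal stress on the slip plane uses the buoyant unit weight γ' = γ_sat − γ_w while the driving shear stress uses γ_sat:
FS = [c' + γ' z cos²β tanφ'] / [γ_sat z sinβ cosβ]
(For c' = 0 this reduces to FS = (γ'/γ_sat)·tanφ'/tanβ.)
γ' = 18.9 − 9.81 = 9.09 kN/m³
Numerator = 0.0 + 9.09·2.6·cos²16.7°·tan35.1° = 0.0 + 9.09·2.6·0.9174·0.7028 = 15.239 kPa
Denominator = 18.9·2.6·sin16.7°·cos16.7° = 18.9·2.6·0.2874·0.9578 = 13.525 kPa
FS = 15.239 / 13.525 = 1.127

FS = 1.13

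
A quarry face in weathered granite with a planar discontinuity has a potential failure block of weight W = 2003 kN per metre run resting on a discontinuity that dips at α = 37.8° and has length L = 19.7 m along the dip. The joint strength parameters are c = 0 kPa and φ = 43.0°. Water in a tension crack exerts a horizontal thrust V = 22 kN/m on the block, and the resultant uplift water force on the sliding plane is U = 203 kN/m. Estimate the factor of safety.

Resolving the block weight along and normal to the plane and applying the Mohr–Coulomb strength on the joint:
N' = W cosα − U − V sinα = 2003·cos37.8° − 203 − 22·sin37.8° = 1366.2 kN/m
Driving force T = W sinα + V cosα = 2003·sin37.8° + 22·cos37.8° = 1245.0 kN/m
Resisting force R = c·L + N'·tanφ = 0·19.7 + 1366.2·tan43.0° = 0.0 + 1274.0 = 1274.0 kN/m
FS = R / T = 1274.0 / 1245.0 = 1.023

FS = 1.02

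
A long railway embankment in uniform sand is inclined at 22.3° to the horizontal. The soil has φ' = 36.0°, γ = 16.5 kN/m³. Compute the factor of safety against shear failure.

FS = 1.77

For a dry cohesionless infinite slope the factor of safety is FS = tanφ' / tanβ.
FS = tan36.0° / tan22.3° = 0.7265 / 0.4101 = 1.771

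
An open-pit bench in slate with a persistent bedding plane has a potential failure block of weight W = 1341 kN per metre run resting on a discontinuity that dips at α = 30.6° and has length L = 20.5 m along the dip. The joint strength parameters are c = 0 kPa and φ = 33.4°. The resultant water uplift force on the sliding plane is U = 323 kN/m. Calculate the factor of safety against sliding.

Resolving the block weight along and normal to the plane and applying the Mohr–Coulomb strength on the joint:
N' = W cosα − U = 1341·cos30.6° − 323 = 831.3 kN/m
Driving force T = W sinα = 1341·sin30.6° = 682.6 kN/m
Resisting force R = c·L + N'·tanφ = 0·20.5 + 831.3·tan33.4° = 0.0 + 548.1 = 548.1 kN/m
FS = R / T = 548.1 / 682.6 = 0.803

FS = 0.80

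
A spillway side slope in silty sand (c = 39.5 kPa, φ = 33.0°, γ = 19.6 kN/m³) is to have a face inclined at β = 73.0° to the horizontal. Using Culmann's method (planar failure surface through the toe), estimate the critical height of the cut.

Culmann's analysis gives the critical failure plane at α_cr = (β + φ)/2 = (73.0 + 33.0)/2 = 53.0°, and the critical height
H_c = (4c/γ) · sinβ cosφ / [1 − cos(β − φ)]
    = (4·39.5/19.6) · sin73.0°·cos33.0° / [1 − cos(40.0°)]
    = 8.061 · 0.9563·0.8387 / [1 − 0.7660]
    = 8.061 · 0.8020 / 0.2340
    = 27.63 m

H_c = 27.63 m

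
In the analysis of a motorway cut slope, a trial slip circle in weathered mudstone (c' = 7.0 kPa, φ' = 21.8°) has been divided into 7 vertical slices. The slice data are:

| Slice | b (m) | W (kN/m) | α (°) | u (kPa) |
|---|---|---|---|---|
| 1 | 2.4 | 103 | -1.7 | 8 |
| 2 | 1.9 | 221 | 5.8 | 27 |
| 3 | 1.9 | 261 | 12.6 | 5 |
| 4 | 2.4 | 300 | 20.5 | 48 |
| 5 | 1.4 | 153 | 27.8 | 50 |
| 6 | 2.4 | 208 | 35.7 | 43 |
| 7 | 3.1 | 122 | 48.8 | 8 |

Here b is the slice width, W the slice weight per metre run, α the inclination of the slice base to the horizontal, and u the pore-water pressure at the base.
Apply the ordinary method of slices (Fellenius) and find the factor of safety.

FS = 0.95

Ordinary method of slices: FS = Σ[c'·Δl_i + (W_i cosα_i − u_i·Δl_i)·tanφ'] / Σ W_i sinα_i, with Δl_i = b_i / cosα_i.
Slice 1: Δl = 2.4/cos(-1.7°) = 2.401 m; N'_1 = 103·cos(-1.7°) − 8·2.401 = 83.7; c'Δl = 16.81; W sinα = -3.1
Slice 2: Δl = 1.9/cos5.8° = 1.910 m; N'_2 = 221·cos5.8° − 27·1.910 = 168.3; c'Δl = 13.37; W sinα = 22.3
Slice 3: Δl = 1.9/cos12.6° = 1.947 m; N'_3 = 261·cos12.6° − 5·1.947 = 245.0; c'Δl = 13.63; W sinα = 56.9
Slice 4: Δl = 2.4/cos20.5° = 2.562 m; N'_4 = 300·cos20.5° − 48·2.562 = 158.0; c'Δl = 17.94; W sinα = 105.1
Slice 5: Δl = 1.4/cos27.8° = 1.583 m; N'_5 = 153·cos27.8° − 50·1.583 = 56.2; c'Δl = 11.08; W sinα = 71.4
Slice 6: Δl = 2.4/cos35.7° = 2.955 m; N'_6 = 208·cos35.7° − 43·2.955 = 41.8; c'Δl = 20.69; W sinα = 121.4
Slice 7: Δl = 3.1/cos48.8° = 4.706 m; N'_7 = 122·cos48.8° − 8·4.706 = 42.7; c'Δl = 32.94; W sinα = 91.8
Σc'Δl = 126.5 kN/m; ΣN' = 795.8 kN/m; ΣW sinα = 465.8 kN/m
Resisting = 126.5 + 795.8·tan21.8° = 126.5 + 318.3 = 444.7 kN/m
FS = 444.7 / 465.8 = 0.955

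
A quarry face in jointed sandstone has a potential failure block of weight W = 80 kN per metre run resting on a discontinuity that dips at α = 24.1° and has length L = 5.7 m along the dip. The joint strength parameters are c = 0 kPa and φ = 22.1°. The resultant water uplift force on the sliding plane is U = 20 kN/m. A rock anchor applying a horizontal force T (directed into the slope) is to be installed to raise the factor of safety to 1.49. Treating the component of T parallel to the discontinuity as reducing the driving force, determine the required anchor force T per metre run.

T = 18 kN/m

Resolving forces along and normal to the sliding plane, with the horizontal anchor force T adding T·sinα to the effective normal force and T·cosα acting up the plane against the driving force:
FS = [cL + (W cosα − U + T sinα) tanφ] / [W sinα − T cosα]
Without the anchor: N' = 53.0 kN/m, driving T_d = 32.7 kN/m, resisting R = 0·5.7 + 53.0·tan22.1° = 21.5 kN/m, FS = 0.66.
Setting FS = 1.49 and solving for T:
1.49·(32.7 − T cos24.1°) = 21.5 + T sin24.1°·tan22.1°
T·(sin24.1°·tan22.1° + 1.49·cos24.1°) = 1.49·32.7 − 21.5
T·(0.4083·0.4061 + 1.49·0.9128) = 48.7 − 21.5 = 27.1
T·1.5259 = 27.1
T = 17.8 kN/m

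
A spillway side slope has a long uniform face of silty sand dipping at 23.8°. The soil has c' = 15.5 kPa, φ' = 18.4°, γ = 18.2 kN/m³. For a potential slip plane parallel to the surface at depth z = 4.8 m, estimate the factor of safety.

FS = 1.23

For an infinite slope with a slip plane parallel to the surface (no pore pressure): FS = [c' + γz cos²β tanφ'] / [γz sinβ cosβ].
γz = 18.2·4.8 = 87.36 kN/m²
Numerator = 15.5 + 87.36·cos²23.8°·tan18.4° = 15.5 + 87.36·0.8372·0.3327 = 39.828 kPa
Denominator = 87.36·sin23.8°·cos23.8° = 87.36·0.4035·0.9150 = 32.256 kPa
FS = 39.828 / 32.256 = 1.235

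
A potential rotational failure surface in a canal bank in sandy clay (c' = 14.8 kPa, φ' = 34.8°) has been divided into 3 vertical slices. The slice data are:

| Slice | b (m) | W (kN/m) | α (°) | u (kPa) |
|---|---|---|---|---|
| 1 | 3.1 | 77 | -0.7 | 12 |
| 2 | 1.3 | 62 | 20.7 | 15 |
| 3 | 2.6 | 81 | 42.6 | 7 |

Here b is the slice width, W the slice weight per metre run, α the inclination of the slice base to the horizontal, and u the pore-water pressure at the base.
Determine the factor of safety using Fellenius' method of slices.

FS = 2.59

Ordinary method of slices: FS = Σ[c'·Δl_i + (W_i cosα_i − u_i·Δl_i)·tanφ'] / Σ W_i sinα_i, with Δl_i = b_i / cosα_i.
Slice 1: Δl = 3.1/cos(-0.7°) = 3.100 m; N'_1 = 77·cos(-0.7°) − 12·3.100 = 39.8; c'Δl = 45.88; W sinα = -0.9
Slice 2: Δl = 1.3/cos20.7° = 1.390 m; N'_2 = 62·cos20.7° − 15·1.390 = 37.2; c'Δl = 20.57; W sinα = 21.9
Slice 3: Δl = 2.6/cos42.6° = 3.532 m; N'_3 = 81·cos42.6° − 7·3.532 = 34.9; c'Δl = 52.28; W sinα = 54.8
Σc'Δl = 118.7 kN/m; ΣN' = 111.8 kN/m; ΣW sinα = 75.8 kN/m
Resisting = 118.7 + 111.8·tan34.8° = 118.7 + 77.7 = 196.5 kN/m
FS = 196.5 / 75.8 = 2.592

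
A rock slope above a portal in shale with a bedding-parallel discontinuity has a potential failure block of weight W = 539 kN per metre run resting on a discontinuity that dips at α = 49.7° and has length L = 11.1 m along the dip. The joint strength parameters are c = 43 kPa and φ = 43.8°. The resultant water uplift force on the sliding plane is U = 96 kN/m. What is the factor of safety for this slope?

FS = 1.75

Resolving the block weight along and normal to the plane and applying the Mohr–Coulomb strength on the joint:
N' = W cosα − U = 539·cos49.7° − 96 = 252.6 kN/m
Driving force T = W sinα = 539·sin49.7° = 411.1 kN/m
Resisting force R = c·L + N'·tanφ = 43·11.1 + 252.6·tan43.8° = 477.3 + 242.3 = 719.6 kN/m
FS = R / T = 719.6 / 411.1 = 1.750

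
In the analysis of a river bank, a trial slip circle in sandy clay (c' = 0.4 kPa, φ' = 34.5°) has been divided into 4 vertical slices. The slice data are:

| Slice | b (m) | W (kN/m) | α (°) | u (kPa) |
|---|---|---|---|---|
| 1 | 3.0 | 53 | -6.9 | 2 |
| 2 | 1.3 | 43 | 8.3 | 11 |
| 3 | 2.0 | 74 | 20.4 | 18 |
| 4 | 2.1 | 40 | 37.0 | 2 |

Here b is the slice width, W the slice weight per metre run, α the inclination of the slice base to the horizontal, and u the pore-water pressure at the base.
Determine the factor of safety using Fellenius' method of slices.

FS = 1.90

Ordinary method of slices: FS = Σ[c'·Δl_i + (W_i cosα_i − u_i·Δl_i)·tanφ'] / Σ W_i sinα_i, with Δl_i = b_i / cosα_i.
Slice 1: Δl = 3.0/cos(-6.9°) = 3.022 m; N'_1 = 53·cos(-6.9°) − 2·3.022 = 46.6; c'Δl = 1.21; W sinα = -6.4
Slice 2: Δl = 1.3/cos8.3° = 1.314 m; N'_2 = 43·cos8.3° − 11·1.314 = 28.1; c'Δl = 0.53; W sinα = 6.2
Slice 3: Δl = 2.0/cos20.4° = 2.134 m; N'_3 = 74·cos20.4° − 18·2.134 = 30.9; c'Δl = 0.85; W sinα = 25.8
Slice 4: Δl = 2.1/cos37.0° = 2.629 m; N'_4 = 40·cos37.0° − 2·2.629 = 26.7; c'Δl = 1.05; W sinα = 24.1
Σc'Δl = 3.6 kN/m; ΣN' = 132.3 kN/m; ΣW sinα = 49.7 kN/m
Resisting = 3.6 + 132.3·tan34.5° = 3.6 + 90.9 = 94.6 kN/m
FS = 94.6 / 49.7 = 1.903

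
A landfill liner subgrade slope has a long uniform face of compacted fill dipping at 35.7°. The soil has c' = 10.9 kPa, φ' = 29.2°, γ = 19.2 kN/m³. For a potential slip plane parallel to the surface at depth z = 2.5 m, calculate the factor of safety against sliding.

For an infinite slope with a slip plane parallel to the surface (no pore pressure): FS = [c' + γz cos²β tanφ'] / [γz sinβ cosβ].
γz = 19.2·2.5 = 48.00 kN/m²
Numerator = 10.9 + 48.00·cos²35.7°·tan29.2° = 10.9 + 48.00·0.6595·0.5589 = 28.591 kPa
Denominator = 48.00·sin35.7°·cos35.7° = 48.00·0.5835·0.8121 = 22.746 kPa
FS = 28.591 / 22.746 = 1.257

FS = 1.26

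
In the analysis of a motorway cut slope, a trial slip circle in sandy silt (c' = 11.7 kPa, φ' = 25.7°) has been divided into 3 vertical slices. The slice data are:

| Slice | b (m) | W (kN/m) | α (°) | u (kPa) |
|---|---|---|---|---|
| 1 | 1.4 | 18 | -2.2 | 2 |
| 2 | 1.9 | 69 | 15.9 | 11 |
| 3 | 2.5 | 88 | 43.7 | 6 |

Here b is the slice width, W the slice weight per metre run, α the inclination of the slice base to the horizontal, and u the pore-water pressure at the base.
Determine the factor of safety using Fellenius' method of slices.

Ordinary method of slices: FS = Σ[c'·Δl_i + (W_i cosα_i − u_i·Δl_i)·tanφ'] / Σ W_i sinα_i, with Δl_i = b_i / cosα_i.
Slice 1: Δl = 1.4/cos(-2.2°) = 1.401 m; N'_1 = 18·cos(-2.2°) − 2·1.401 = 15.2; c'Δl = 16.39; W sinα = -0.7
Slice 2: Δl = 1.9/cos15.9° = 1.976 m; N'_2 = 69·cos15.9° − 11·1.976 = 44.6; c'Δl = 23.11; W sinα = 18.9
Slice 3: Δl = 2.5/cos43.7° = 3.458 m; N'_3 = 88·cos43.7° − 6·3.458 = 42.9; c'Δl = 40.46; W sinα = 60.8
Σc'Δl = 80.0 kN/m; ΣN' = 102.7 kN/m; ΣW sinα = 79.0 kN/m
Resisting = 80.0 + 102.7·tan25.7° = 80.0 + 49.4 = 129.4 kN/m
FS = 129.4 / 79.0 = 1.638

FS = 1.64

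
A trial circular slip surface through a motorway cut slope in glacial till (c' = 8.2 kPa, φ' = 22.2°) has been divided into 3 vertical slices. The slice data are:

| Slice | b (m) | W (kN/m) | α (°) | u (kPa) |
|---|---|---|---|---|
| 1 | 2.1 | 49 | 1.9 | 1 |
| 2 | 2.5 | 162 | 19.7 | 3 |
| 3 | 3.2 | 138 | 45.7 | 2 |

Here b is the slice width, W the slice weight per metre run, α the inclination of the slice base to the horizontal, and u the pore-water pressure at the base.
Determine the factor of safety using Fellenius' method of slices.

FS = 1.23

Ordinary method of slices: FS = Σ[c'·Δl_i + (W_i cosα_i − u_i·Δl_i)·tanφ'] / Σ W_i sinα_i, with Δl_i = b_i / cosα_i.
Slice 1: Δl = 2.1/cos1.9° = 2.101 m; N'_1 = 49·cos1.9° − 1·2.101 = 46.9; c'Δl = 17.23; W sinα = 1.6
Slice 2: Δl = 2.5/cos19.7° = 2.655 m; N'_2 = 162·cos19.7° − 3·2.655 = 144.6; c'Δl = 21.77; W sinα = 54.6
Slice 3: Δl = 3.2/cos45.7° = 4.582 m; N'_3 = 138·cos45.7° − 2·4.582 = 87.2; c'Δl = 37.57; W sinα = 98.8
Σc'Δl = 76.6 kN/m; ΣN' = 278.6 kN/m; ΣW sinα = 155.0 kN/m
Resisting = 76.6 + 278.6·tan22.2° = 76.6 + 113.7 = 190.3 kN/m
FS = 190.3 / 155.0 = 1.228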